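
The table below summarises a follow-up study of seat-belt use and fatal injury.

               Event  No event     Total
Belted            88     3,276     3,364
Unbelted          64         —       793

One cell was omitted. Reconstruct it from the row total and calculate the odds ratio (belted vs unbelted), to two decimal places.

0.31

The missing cell is in the unexposed row: 793 − 64 = 729.
So a = 88, b = 3276, c = 64, d = 729.
OR = (a·d)/(b·c) = (88 × 729) / (3276 × 64) = 64152 / 209664 = 0.30598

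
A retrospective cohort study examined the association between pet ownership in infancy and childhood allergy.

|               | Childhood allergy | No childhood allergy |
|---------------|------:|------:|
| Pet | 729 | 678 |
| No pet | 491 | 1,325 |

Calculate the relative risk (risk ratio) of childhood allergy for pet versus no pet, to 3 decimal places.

Cells: a = 729, b = 678, c = 491, d = 1325.
Risk in exposed = 729/1407 = 0.51812; risk in unexposed = 491/1816 = 0.27037.
RR = 0.51812 / 0.27037 = 1.91632
The risk among the exposed is 1.92 times that among the unexposed.

1.916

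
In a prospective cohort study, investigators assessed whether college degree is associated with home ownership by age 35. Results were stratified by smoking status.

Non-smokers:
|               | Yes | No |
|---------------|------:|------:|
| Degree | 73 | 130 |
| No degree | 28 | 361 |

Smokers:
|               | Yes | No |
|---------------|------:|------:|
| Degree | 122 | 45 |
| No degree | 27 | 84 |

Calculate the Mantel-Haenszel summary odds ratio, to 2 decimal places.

OR_MH = Σ(aᵢdᵢ/nᵢ) / Σ(bᵢcᵢ/nᵢ), where nᵢ is the stratum total.
Stratum 1 (Non-smokers): n = 592; a·d/n = 73·361/592 = 44.5152; b·c/n = 130·28/592 = 6.1486
Stratum 2 (Smokers): n = 278; a·d/n = 122·84/278 = 36.8633; b·c/n = 45·27/278 = 4.3705
OR_MH = (44.5152 + 36.8633) / (6.1486 + 4.3705) = 81.3785 / 10.5192 = 7.73622

7.74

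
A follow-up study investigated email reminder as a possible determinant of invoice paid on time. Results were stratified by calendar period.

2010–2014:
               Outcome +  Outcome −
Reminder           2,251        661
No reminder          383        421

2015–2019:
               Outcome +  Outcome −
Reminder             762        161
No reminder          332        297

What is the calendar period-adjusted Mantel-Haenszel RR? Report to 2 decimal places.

RR_MH = Σ(aᵢ·n₀ᵢ/nᵢ) / Σ(cᵢ·n₁ᵢ/nᵢ), with n₁ᵢ = aᵢ+bᵢ (exposed), n₀ᵢ = cᵢ+dᵢ (unexposed), nᵢ = n₁ᵢ+n₀ᵢ.
Stratum 1 (2010–2014): n₁ = 2912, n₀ = 804, n = 3716; a·n₀/n = 2251·804/3716 = 487.0301; c·n₁/n = 383·2912/3716 = 300.1335
Stratum 2 (2015–2019): n₁ = 923, n₀ = 629, n = 1552; a·n₀/n = 762·629/1552 = 308.8260; c·n₁/n = 332·923/1552 = 197.4459
RR_MH = (487.0301 + 308.8260) / (300.1335 + 197.4459) = 795.8562 / 497.5794 = 1.59946

1.60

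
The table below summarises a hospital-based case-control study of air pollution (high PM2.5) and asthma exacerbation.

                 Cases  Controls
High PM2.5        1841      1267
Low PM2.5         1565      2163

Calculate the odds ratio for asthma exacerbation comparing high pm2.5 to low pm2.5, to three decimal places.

Cells: a = 1841, b = 1267, c = 1565, d = 2163.
OR = (a·d)/(b·c) = (1841 × 2163) / (1267 × 1565) = 3982083 / 1982855 = 2.00826
The odds of asthma exacerbation are about 2.01 times as high in the high pm2.5 group.

2.008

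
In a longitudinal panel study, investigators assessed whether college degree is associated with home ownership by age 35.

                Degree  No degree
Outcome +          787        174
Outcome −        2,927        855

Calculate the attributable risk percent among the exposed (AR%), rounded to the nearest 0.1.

20.2

Reading the table with exposure as columns: a = 787 (Degree, case), b = 2927 (Degree, non-case), c = 174 (No degree, case), d = 855.
Risk in exposed = 787/3714 = 0.21190; risk in unexposed = 174/1029 = 0.16910.
RR = 0.21190/0.16910 = 1.25314
AR% = (RR − 1)/RR × 100 = (1.25314 − 1)/1.25314 × 100 = 20.2003%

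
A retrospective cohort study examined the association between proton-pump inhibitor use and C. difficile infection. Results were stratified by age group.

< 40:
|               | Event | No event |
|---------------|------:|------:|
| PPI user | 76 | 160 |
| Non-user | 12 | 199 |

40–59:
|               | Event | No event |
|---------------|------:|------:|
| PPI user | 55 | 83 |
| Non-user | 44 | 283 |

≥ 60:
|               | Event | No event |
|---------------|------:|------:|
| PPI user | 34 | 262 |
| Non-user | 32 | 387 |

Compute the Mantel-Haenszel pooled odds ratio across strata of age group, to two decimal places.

3.59

OR_MH = Σ(aᵢdᵢ/nᵢ) / Σ(bᵢcᵢ/nᵢ), where nᵢ is the stratum total.
Stratum 1 (< 40): n = 447; a·d/n = 76·199/447 = 33.8345; b·c/n = 160·12/447 = 4.2953
Stratum 2 (40–59): n = 465; a·d/n = 55·283/465 = 33.4731; b·c/n = 83·44/465 = 7.8538
Stratum 3 (≥ 60): n = 715; a·d/n = 34·387/715 = 18.4028; b·c/n = 262·32/715 = 11.7259
OR_MH = (33.8345 + 33.4731 + 18.4028) / (4.2953 + 7.8538 + 11.7259) = 85.7104 / 23.8749 = 3.58997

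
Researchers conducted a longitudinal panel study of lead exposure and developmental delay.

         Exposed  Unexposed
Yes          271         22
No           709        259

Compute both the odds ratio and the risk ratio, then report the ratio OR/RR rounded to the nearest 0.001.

Reading the table with exposure as columns: a = 271 (Exposed, case), b = 709 (Exposed, non-case), c = 22 (Unexposed, case), d = 259.
OR = (271·259)/(709·22) = 70189/15598 = 4.49987
Risk in exposed = 271/980 = 0.27653; risk in unexposed = 22/281 = 0.07829; RR = 3.53205
OR/RR = 4.49987 / 3.53205 = 1.27401
The outcome is not rare, so the OR lies further from 1 than the RR.

1.274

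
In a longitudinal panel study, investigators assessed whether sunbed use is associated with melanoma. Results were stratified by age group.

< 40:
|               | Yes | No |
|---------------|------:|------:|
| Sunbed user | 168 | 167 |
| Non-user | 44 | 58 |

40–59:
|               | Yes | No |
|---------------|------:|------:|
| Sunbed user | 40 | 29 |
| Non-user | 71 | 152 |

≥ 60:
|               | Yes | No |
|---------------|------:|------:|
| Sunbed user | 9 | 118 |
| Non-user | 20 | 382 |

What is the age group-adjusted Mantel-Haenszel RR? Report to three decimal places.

RR_MH = Σ(aᵢ·n₀ᵢ/nᵢ) / Σ(cᵢ·n₁ᵢ/nᵢ), with n₁ᵢ = aᵢ+bᵢ (exposed), n₀ᵢ = cᵢ+dᵢ (unexposed), nᵢ = n₁ᵢ+n₀ᵢ.
Stratum 1 (< 40): n₁ = 335, n₀ = 102, n = 437; a·n₀/n = 168·102/437 = 39.2128; c·n₁/n = 44·335/437 = 33.7300
Stratum 2 (40–59): n₁ = 69, n₀ = 223, n = 292; a·n₀/n = 40·223/292 = 30.5479; c·n₁/n = 71·69/292 = 16.7774
Stratum 3 (≥ 60): n₁ = 127, n₀ = 402, n = 529; a·n₀/n = 9·402/529 = 6.8393; c·n₁/n = 20·127/529 = 4.8015
RR_MH = (39.2128 + 30.5479 + 6.8393) / (33.7300 + 16.7774 + 4.8015) = 76.6001 / 55.3089 = 1.38495

1.385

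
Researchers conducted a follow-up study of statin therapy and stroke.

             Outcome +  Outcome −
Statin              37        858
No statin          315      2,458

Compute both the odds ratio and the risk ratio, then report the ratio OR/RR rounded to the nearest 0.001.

Cells: a = 37, b = 858, c = 315, d = 2458.
OR = (37·2458)/(858·315) = 90946/270270 = 0.33650
Risk in exposed = 37/895 = 0.04134; risk in unexposed = 315/2773 = 0.11360; RR = 0.36393
OR/RR = 0.33650 / 0.36393 = 0.92463
The outcome is not rare, so the OR lies further from 1 than the RR.

0.925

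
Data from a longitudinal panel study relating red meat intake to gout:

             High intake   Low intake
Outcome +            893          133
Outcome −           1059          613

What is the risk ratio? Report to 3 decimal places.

2.566

Reading the table with exposure as columns: a = 893 (High intake, case), b = 1059 (High intake, non-case), c = 133 (Low intake, case), d = 613.
Risk in exposed = 893/1952 = 0.45748; risk in unexposed = 133/746 = 0.17828.
RR = 0.45748 / 0.17828 = 2.56601
The risk among the exposed is 2.57 times that among the unexposed.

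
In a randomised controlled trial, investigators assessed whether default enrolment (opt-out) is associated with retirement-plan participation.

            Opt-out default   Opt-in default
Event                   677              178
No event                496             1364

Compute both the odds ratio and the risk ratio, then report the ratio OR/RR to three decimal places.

Reading the table with exposure as columns: a = 677 (Opt-out default, case), b = 496 (Opt-out default, non-case), c = 178 (Opt-in default, case), d = 1364.
OR = (677·1364)/(496·178) = 923428/88288 = 10.45927
Risk in exposed = 677/1173 = 0.57715; risk in unexposed = 178/1542 = 0.11543; RR = 4.99983
OR/RR = 10.45927 / 4.99983 = 2.09193
The outcome is not rare, so the OR lies further from 1 than the RR.

2.092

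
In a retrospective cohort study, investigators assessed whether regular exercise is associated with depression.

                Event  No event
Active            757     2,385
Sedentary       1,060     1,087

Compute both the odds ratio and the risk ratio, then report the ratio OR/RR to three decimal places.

Cells: a = 757, b = 2385, c = 1060, d = 1087.
OR = (757·1087)/(2385·1060) = 822859/2528100 = 0.32549
Risk in exposed = 757/3142 = 0.24093; risk in unexposed = 1060/2147 = 0.49371; RR = 0.48800
OR/RR = 0.32549 / 0.48800 = 0.66698
The outcome is not rare, so the OR lies further from 1 than the RR.

0.667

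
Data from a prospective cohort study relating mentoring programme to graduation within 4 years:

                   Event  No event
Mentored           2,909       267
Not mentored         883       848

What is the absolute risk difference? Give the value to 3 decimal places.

Cells: a = 2909, b = 267, c = 883, d = 848.
Risk in exposed = 2909/3176 = 0.915932; risk in unexposed = 883/1731 = 0.510110.
Risk difference = 0.915932 − 0.510110 = 0.405822

0.406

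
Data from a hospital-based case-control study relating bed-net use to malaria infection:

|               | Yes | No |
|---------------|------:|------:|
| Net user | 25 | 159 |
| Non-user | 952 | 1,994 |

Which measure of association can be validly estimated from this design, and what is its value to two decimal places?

0.33

Cells: a = 25, b = 159, c = 952, d = 1994.
This is a hospital-based case-control study: participants were sampled on outcome status, so risks in the source population cannot be estimated directly — relative risk is not valid here. The odds ratio is the appropriate measure.
OR = (a·d)/(b·c) = (25 × 1994) / (159 × 952) = 49850 / 151368 = 0.32933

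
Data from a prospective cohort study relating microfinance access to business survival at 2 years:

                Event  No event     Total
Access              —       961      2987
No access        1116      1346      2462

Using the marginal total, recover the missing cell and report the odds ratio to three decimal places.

2.543

The missing cell is in the exposed row: 2987 − 961 = 2026.
So a = 2026, b = 961, c = 1116, d = 1346.
OR = (a·d)/(b·c) = (2026 × 1346) / (961 × 1116) = 2726996 / 1072476 = 2.54271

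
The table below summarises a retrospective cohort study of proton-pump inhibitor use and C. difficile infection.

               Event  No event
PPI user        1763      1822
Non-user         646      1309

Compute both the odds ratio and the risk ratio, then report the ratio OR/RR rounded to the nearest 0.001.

1.317

Cells: a = 1763, b = 1822, c = 646, d = 1309.
OR = (1763·1309)/(1822·646) = 2307767/1177012 = 1.96070
Risk in exposed = 1763/3585 = 0.49177; risk in unexposed = 646/1955 = 0.33043; RR = 1.48826
OR/RR = 1.96070 / 1.48826 = 1.31745
The outcome is not rare, so the OR lies further from 1 than the RR.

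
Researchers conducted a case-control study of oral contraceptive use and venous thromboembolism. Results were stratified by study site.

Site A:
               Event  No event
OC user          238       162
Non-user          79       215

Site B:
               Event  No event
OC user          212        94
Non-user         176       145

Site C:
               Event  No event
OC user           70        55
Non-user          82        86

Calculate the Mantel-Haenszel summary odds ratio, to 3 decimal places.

2.380

OR_MH = Σ(aᵢdᵢ/nᵢ) / Σ(bᵢcᵢ/nᵢ), where nᵢ is the stratum total.
Stratum 1 (Site A): n = 694; a·d/n = 238·215/694 = 73.7320; b·c/n = 162·79/694 = 18.4409
Stratum 2 (Site B): n = 627; a·d/n = 212·145/627 = 49.0271; b·c/n = 94·176/627 = 26.3860
Stratum 3 (Site C): n = 293; a·d/n = 70·86/293 = 20.5461; b·c/n = 55·82/293 = 15.3925
OR_MH = (73.7320 + 49.0271 + 20.5461) / (18.4409 + 26.3860 + 15.3925) = 143.3052 / 60.2194 = 2.37972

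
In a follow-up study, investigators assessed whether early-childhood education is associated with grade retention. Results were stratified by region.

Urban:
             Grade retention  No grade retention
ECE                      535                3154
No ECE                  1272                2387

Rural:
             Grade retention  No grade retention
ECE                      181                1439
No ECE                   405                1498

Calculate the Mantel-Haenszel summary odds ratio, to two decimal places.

OR_MH = Σ(aᵢdᵢ/nᵢ) / Σ(bᵢcᵢ/nᵢ), where nᵢ is the stratum total.
Stratum 1 (Urban): n = 7348; a·d/n = 535·2387/7348 = 173.7949; b·c/n = 3154·1272/7348 = 545.9837
Stratum 2 (Rural): n = 3523; a·d/n = 181·1498/3523 = 76.9622; b·c/n = 1439·405/3523 = 165.4258
OR_MH = (173.7949 + 76.9622) / (545.9837 + 165.4258) = 250.7572 / 711.4094 = 0.35248

0.35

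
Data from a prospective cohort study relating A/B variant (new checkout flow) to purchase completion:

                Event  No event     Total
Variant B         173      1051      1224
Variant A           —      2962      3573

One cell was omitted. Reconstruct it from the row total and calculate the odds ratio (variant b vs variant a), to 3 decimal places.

The missing cell is in the unexposed row: 3573 − 2962 = 611.
So a = 173, b = 1051, c = 611, d = 2962.
OR = (a·d)/(b·c) = (173 × 2962) / (1051 × 611) = 512426 / 642161 = 0.79797

0.798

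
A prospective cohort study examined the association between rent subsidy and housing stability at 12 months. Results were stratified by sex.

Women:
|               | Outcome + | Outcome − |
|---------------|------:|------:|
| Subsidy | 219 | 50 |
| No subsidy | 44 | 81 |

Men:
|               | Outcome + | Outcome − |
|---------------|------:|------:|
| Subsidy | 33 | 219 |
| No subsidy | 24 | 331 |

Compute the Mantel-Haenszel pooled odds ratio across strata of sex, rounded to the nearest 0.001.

4.425

OR_MH = Σ(aᵢdᵢ/nᵢ) / Σ(bᵢcᵢ/nᵢ), where nᵢ is the stratum total.
Stratum 1 (Women): n = 394; a·d/n = 219·81/394 = 45.0228; b·c/n = 50·44/394 = 5.5838
Stratum 2 (Men): n = 607; a·d/n = 33·331/607 = 17.9951; b·c/n = 219·24/607 = 8.6590
OR_MH = (45.0228 + 17.9951) / (5.5838 + 8.6590) = 63.0179 / 14.2427 = 4.42456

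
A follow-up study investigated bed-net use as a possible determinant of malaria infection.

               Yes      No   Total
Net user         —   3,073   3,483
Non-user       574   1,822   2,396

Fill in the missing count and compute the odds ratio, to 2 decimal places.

0.42

The missing cell is in the exposed row: 3483 − 3073 = 410.
So a = 410, b = 3073, c = 574, d = 1822.
OR = (a·d)/(b·c) = (410 × 1822) / (3073 × 574) = 747020 / 1763902 = 0.42350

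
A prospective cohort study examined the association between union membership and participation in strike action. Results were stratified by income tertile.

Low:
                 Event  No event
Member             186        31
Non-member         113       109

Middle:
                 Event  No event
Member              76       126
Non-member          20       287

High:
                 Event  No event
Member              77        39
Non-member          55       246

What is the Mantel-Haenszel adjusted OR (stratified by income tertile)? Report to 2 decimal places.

OR_MH = Σ(aᵢdᵢ/nᵢ) / Σ(bᵢcᵢ/nᵢ), where nᵢ is the stratum total.
Stratum 1 (Low): n = 439; a·d/n = 186·109/439 = 46.1822; b·c/n = 31·113/439 = 7.9795
Stratum 2 (Middle): n = 509; a·d/n = 76·287/509 = 42.8527; b·c/n = 126·20/509 = 4.9509
Stratum 3 (High): n = 417; a·d/n = 77·246/417 = 45.4245; b·c/n = 39·55/417 = 5.1439
OR_MH = (46.1822 + 42.8527 + 45.4245) / (7.9795 + 4.9509 + 5.1439) = 134.4593 / 18.0743 = 7.43927

7.44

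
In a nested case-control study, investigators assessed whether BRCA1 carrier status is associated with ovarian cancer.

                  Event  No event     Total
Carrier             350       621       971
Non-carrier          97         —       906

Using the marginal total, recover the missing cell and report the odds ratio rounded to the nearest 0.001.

The missing cell is in the unexposed row: 906 − 97 = 809.
So a = 350, b = 621, c = 97, d = 809.
OR = (a·d)/(b·c) = (350 × 809) / (621 × 97) = 283150 / 60237 = 4.70060

4.701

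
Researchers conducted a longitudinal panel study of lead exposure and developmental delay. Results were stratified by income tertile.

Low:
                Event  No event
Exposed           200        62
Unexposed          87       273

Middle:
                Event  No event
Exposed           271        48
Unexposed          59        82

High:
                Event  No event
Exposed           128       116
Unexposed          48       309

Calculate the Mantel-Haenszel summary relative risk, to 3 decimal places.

2.832

RR_MH = Σ(aᵢ·n₀ᵢ/nᵢ) / Σ(cᵢ·n₁ᵢ/nᵢ), with n₁ᵢ = aᵢ+bᵢ (exposed), n₀ᵢ = cᵢ+dᵢ (unexposed), nᵢ = n₁ᵢ+n₀ᵢ.
Stratum 1 (Low): n₁ = 262, n₀ = 360, n = 622; a·n₀/n = 200·360/622 = 115.7556; c·n₁/n = 87·262/622 = 36.6463
Stratum 2 (Middle): n₁ = 319, n₀ = 141, n = 460; a·n₀/n = 271·141/460 = 83.0674; c·n₁/n = 59·319/460 = 40.9152
Stratum 3 (High): n₁ = 244, n₀ = 357, n = 601; a·n₀/n = 128·357/601 = 76.0333; c·n₁/n = 48·244/601 = 19.4875
RR_MH = (115.7556 + 83.0674 + 76.0333) / (36.6463 + 40.9152 + 19.4875) = 274.8563 / 97.0490 = 2.83214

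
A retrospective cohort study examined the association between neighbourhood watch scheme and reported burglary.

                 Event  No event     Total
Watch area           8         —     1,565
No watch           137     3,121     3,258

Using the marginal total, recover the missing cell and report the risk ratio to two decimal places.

0.12

The missing cell is in the exposed row: 1565 − 8 = 1557.
So a = 8, b = 1557, c = 137, d = 3121.
RR = [a/(a+b)] / [c/(c+d)] = (8/1565) / (137/3258) = 0.00511/0.04205 = 0.12156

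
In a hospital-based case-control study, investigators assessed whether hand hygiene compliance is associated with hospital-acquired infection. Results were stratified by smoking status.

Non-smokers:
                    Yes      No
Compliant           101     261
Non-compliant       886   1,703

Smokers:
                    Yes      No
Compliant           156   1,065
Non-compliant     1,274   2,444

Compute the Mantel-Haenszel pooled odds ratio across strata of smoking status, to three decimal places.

0.384

OR_MH = Σ(aᵢdᵢ/nᵢ) / Σ(bᵢcᵢ/nᵢ), where nᵢ is the stratum total.
Stratum 1 (Non-smokers): n = 2951; a·d/n = 101·1703/2951 = 58.2863; b·c/n = 261·886/2951 = 78.3619
Stratum 2 (Smokers): n = 4939; a·d/n = 156·2444/4939 = 77.1946; b·c/n = 1065·1274/4939 = 274.7135
OR_MH = (58.2863 + 77.1946) / (78.3619 + 274.7135) = 135.4809 / 353.0754 = 0.38372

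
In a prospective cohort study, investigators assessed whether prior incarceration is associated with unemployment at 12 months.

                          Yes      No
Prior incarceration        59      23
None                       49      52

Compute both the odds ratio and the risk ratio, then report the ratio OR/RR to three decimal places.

Cells: a = 59, b = 23, c = 49, d = 52.
OR = (59·52)/(23·49) = 3068/1127 = 2.72227
Risk in exposed = 59/82 = 0.71951; risk in unexposed = 49/101 = 0.48515; RR = 1.48308
OR/RR = 2.72227 / 1.48308 = 1.83556
The outcome is not rare, so the OR lies further from 1 than the RR.

1.836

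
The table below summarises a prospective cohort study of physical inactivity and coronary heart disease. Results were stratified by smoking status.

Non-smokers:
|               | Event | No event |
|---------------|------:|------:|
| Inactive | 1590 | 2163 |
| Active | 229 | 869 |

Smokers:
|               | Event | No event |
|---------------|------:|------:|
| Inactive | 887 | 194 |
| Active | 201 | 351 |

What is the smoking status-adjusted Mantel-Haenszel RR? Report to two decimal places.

RR_MH = Σ(aᵢ·n₀ᵢ/nᵢ) / Σ(cᵢ·n₁ᵢ/nᵢ), with n₁ᵢ = aᵢ+bᵢ (exposed), n₀ᵢ = cᵢ+dᵢ (unexposed), nᵢ = n₁ᵢ+n₀ᵢ.
Stratum 1 (Non-smokers): n₁ = 3753, n₀ = 1098, n = 4851; a·n₀/n = 1590·1098/4851 = 359.8887; c·n₁/n = 229·3753/4851 = 177.1670
Stratum 2 (Smokers): n₁ = 1081, n₀ = 552, n = 1633; a·n₀/n = 887·552/1633 = 299.8310; c·n₁/n = 201·1081/1633 = 133.0563
RR_MH = (359.8887 + 299.8310) / (177.1670 + 133.0563) = 659.7197 / 310.2233 = 2.12660

2.13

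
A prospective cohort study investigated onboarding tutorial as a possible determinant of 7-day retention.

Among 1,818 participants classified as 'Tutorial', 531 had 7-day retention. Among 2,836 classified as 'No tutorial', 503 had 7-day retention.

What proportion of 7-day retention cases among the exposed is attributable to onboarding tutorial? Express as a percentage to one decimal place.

From the description: a = 531, b = 1287, c = 503, d = 2333.
Risk in exposed = 531/1818 = 0.29208; risk in unexposed = 503/2836 = 0.17736.
RR = 0.29208/0.17736 = 1.64679
AR% = (RR − 1)/RR × 100 = (1.64679 − 1)/1.64679 × 100 = 39.2759%

39.3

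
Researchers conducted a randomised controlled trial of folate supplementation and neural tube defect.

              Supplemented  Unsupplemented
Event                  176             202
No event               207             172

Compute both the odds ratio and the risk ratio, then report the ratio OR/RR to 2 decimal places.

0.85

Reading the table with exposure as columns: a = 176 (Supplemented, case), b = 207 (Supplemented, non-case), c = 202 (Unsupplemented, case), d = 172.
OR = (176·172)/(207·202) = 30272/41814 = 0.72397
Risk in exposed = 176/383 = 0.45953; risk in unexposed = 202/374 = 0.54011; RR = 0.85081
OR/RR = 0.72397 / 0.85081 = 0.85091
The outcome is not rare, so the OR lies further from 1 than the RR.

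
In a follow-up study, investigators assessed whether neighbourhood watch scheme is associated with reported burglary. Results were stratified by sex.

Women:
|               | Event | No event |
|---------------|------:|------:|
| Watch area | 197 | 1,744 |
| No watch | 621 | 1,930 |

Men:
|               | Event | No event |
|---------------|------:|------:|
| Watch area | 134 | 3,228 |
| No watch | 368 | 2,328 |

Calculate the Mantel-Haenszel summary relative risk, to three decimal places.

0.363

RR_MH = Σ(aᵢ·n₀ᵢ/nᵢ) / Σ(cᵢ·n₁ᵢ/nᵢ), with n₁ᵢ = aᵢ+bᵢ (exposed), n₀ᵢ = cᵢ+dᵢ (unexposed), nᵢ = n₁ᵢ+n₀ᵢ.
Stratum 1 (Women): n₁ = 1941, n₀ = 2551, n = 4492; a·n₀/n = 197·2551/4492 = 111.8760; c·n₁/n = 621·1941/4492 = 268.3350
Stratum 2 (Men): n₁ = 3362, n₀ = 2696, n = 6058; a·n₀/n = 134·2696/6058 = 59.6342; c·n₁/n = 368·3362/6058 = 204.2285
RR_MH = (111.8760 + 59.6342) / (268.3350 + 204.2285) = 171.5102 / 472.5635 = 0.36294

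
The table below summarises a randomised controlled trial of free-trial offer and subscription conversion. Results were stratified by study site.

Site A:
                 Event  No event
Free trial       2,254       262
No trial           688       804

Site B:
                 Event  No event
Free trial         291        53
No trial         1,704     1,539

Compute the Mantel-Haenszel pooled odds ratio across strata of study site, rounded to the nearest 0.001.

8.225

OR_MH = Σ(aᵢdᵢ/nᵢ) / Σ(bᵢcᵢ/nᵢ), where nᵢ is the stratum total.
Stratum 1 (Site A): n = 4008; a·d/n = 2254·804/4008 = 452.1497; b·c/n = 262·688/4008 = 44.9741
Stratum 2 (Site B): n = 3587; a·d/n = 291·1539/3587 = 124.8534; b·c/n = 53·1704/3587 = 25.1776
OR_MH = (452.1497 + 124.8534) / (44.9741 + 25.1776) = 577.0031 / 70.1516 = 8.22508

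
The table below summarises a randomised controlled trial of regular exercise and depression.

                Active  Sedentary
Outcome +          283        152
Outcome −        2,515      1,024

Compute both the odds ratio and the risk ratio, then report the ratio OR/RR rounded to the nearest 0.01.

Reading the table with exposure as columns: a = 283 (Active, case), b = 2515 (Active, non-case), c = 152 (Sedentary, case), d = 1024.
OR = (283·1024)/(2515·152) = 289792/382280 = 0.75806
Risk in exposed = 283/2798 = 0.10114; risk in unexposed = 152/1176 = 0.12925; RR = 0.78253
OR/RR = 0.75806 / 0.78253 = 0.96873
The outcome is not rare, so the OR lies further from 1 than the RR.

0.97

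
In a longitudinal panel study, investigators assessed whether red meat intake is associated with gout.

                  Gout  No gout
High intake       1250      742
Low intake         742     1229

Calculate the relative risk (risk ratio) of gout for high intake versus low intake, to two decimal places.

Cells: a = 1250, b = 742, c = 742, d = 1229.
Risk in exposed = 1250/1992 = 0.62751; risk in unexposed = 742/1971 = 0.37646.
RR = 0.62751 / 0.37646 = 1.66688
The risk among the exposed is 1.67 times that among the unexposed.

1.67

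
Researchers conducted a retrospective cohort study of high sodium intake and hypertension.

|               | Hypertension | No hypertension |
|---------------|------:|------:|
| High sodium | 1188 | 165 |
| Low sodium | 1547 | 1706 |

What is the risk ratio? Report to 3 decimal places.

1.846

Cells: a = 1188, b = 165, c = 1547, d = 1706.
Risk in exposed = 1188/1353 = 0.87805; risk in unexposed = 1547/3253 = 0.47556.
RR = 0.87805 / 0.47556 = 1.84634
The risk among the exposed is 1.85 times that among the unexposed.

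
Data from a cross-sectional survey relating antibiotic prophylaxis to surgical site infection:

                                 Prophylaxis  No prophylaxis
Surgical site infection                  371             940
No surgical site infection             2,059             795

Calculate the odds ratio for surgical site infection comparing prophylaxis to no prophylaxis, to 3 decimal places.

Reading the table with exposure as columns: a = 371 (Prophylaxis, case), b = 2059 (Prophylaxis, non-case), c = 940 (No prophylaxis, case), d = 795.
OR = (a·d)/(b·c) = (371 × 795) / (2059 × 940) = 294945 / 1935460 = 0.15239
Exposure is associated with lower odds of surgical site infection (OR = 0.15 < 1).

0.152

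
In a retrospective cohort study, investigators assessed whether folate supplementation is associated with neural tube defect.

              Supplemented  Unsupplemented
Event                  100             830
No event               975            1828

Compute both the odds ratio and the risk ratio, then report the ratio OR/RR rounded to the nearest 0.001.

Reading the table with exposure as columns: a = 100 (Supplemented, case), b = 975 (Supplemented, non-case), c = 830 (Unsupplemented, case), d = 1828.
OR = (100·1828)/(975·830) = 182800/809250 = 0.22589
Risk in exposed = 100/1075 = 0.09302; risk in unexposed = 830/2658 = 0.31226; RR = 0.29790
OR/RR = 0.22589 / 0.29790 = 0.75827
The outcome is not rare, so the OR lies further from 1 than the RR.

0.758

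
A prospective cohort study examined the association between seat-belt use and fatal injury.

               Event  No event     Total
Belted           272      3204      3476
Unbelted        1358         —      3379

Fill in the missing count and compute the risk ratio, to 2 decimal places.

0.19

The missing cell is in the unexposed row: 3379 − 1358 = 2021.
So a = 272, b = 3204, c = 1358, d = 2021.
RR = [a/(a+b)] / [c/(c+d)] = (272/3476) / (1358/3379) = 0.07825/0.40189 = 0.19471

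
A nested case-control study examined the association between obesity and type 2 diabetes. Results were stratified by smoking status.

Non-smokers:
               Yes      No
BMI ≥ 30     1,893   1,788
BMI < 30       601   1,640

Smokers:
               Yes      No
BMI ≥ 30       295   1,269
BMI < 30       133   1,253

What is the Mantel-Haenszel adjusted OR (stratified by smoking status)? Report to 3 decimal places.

2.721

OR_MH = Σ(aᵢdᵢ/nᵢ) / Σ(bᵢcᵢ/nᵢ), where nᵢ is the stratum total.
Stratum 1 (Non-smokers): n = 5922; a·d/n = 1893·1640/5922 = 524.2351; b·c/n = 1788·601/5922 = 181.4569
Stratum 2 (Smokers): n = 2950; a·d/n = 295·1253/2950 = 125.3000; b·c/n = 1269·133/2950 = 57.2125
OR_MH = (524.2351 + 125.3000) / (181.4569 + 57.2125) = 649.5351 / 238.6695 = 2.72148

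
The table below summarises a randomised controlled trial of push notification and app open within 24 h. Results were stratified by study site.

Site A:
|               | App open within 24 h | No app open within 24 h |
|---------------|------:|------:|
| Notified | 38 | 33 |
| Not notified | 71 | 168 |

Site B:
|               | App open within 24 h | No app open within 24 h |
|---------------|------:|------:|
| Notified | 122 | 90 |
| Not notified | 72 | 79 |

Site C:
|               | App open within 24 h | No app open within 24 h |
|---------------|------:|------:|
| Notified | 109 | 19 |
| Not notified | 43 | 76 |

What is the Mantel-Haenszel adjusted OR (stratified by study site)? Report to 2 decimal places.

2.81

OR_MH = Σ(aᵢdᵢ/nᵢ) / Σ(bᵢcᵢ/nᵢ), where nᵢ is the stratum total.
Stratum 1 (Site A): n = 310; a·d/n = 38·168/310 = 20.5935; b·c/n = 33·71/310 = 7.5581
Stratum 2 (Site B): n = 363; a·d/n = 122·79/363 = 26.5510; b·c/n = 90·72/363 = 17.8512
Stratum 3 (Site C): n = 247; a·d/n = 109·76/247 = 33.5385; b·c/n = 19·43/247 = 3.3077
OR_MH = (20.5935 + 26.5510 + 33.5385) / (7.5581 + 17.8512 + 3.3077) = 80.6830 / 28.7170 = 2.80959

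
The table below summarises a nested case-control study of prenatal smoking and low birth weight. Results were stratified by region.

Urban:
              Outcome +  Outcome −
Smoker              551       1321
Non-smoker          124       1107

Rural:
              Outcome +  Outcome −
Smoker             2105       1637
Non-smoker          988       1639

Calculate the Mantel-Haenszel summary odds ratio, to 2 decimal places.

2.41

OR_MH = Σ(aᵢdᵢ/nᵢ) / Σ(bᵢcᵢ/nᵢ), where nᵢ is the stratum total.
Stratum 1 (Urban): n = 3103; a·d/n = 551·1107/3103 = 196.5701; b·c/n = 1321·124/3103 = 52.7889
Stratum 2 (Rural): n = 6369; a·d/n = 2105·1639/6369 = 541.7012; b·c/n = 1637·988/6369 = 253.9419
OR_MH = (196.5701 + 541.7012) / (52.7889 + 253.9419) = 738.2713 / 306.7308 = 2.40690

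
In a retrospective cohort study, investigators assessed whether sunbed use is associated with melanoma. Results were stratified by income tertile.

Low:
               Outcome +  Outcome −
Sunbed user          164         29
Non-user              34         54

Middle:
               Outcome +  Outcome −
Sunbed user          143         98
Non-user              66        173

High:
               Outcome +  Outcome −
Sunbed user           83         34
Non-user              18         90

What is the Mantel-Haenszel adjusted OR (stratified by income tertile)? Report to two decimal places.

5.90

OR_MH = Σ(aᵢdᵢ/nᵢ) / Σ(bᵢcᵢ/nᵢ), where nᵢ is the stratum total.
Stratum 1 (Low): n = 281; a·d/n = 164·54/281 = 31.5160; b·c/n = 29·34/281 = 3.5089
Stratum 2 (Middle): n = 480; a·d/n = 143·173/480 = 51.5396; b·c/n = 98·66/480 = 13.4750
Stratum 3 (High): n = 225; a·d/n = 83·90/225 = 33.2000; b·c/n = 34·18/225 = 2.7200
OR_MH = (31.5160 + 51.5396 + 33.2000) / (3.5089 + 13.4750 + 2.7200) = 116.2556 / 19.7039 = 5.90013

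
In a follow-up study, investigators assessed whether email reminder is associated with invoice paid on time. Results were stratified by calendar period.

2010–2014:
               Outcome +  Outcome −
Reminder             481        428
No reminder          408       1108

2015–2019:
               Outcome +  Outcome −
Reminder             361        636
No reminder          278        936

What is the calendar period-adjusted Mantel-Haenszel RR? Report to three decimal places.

RR_MH = Σ(aᵢ·n₀ᵢ/nᵢ) / Σ(cᵢ·n₁ᵢ/nᵢ), with n₁ᵢ = aᵢ+bᵢ (exposed), n₀ᵢ = cᵢ+dᵢ (unexposed), nᵢ = n₁ᵢ+n₀ᵢ.
Stratum 1 (2010–2014): n₁ = 909, n₀ = 1516, n = 2425; a·n₀/n = 481·1516/2425 = 300.6994; c·n₁/n = 408·909/2425 = 152.9369
Stratum 2 (2015–2019): n₁ = 997, n₀ = 1214, n = 2211; a·n₀/n = 361·1214/2211 = 198.2153; c·n₁/n = 278·997/2211 = 125.3578
RR_MH = (300.6994 + 198.2153) / (152.9369 + 125.3578) = 498.9147 / 278.2947 = 1.79276

1.793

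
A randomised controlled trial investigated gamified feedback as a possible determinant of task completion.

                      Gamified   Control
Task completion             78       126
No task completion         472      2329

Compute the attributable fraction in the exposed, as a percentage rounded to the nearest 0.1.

63.8

Reading the table with exposure as columns: a = 78 (Gamified, case), b = 472 (Gamified, non-case), c = 126 (Control, case), d = 2329.
Risk in exposed = 78/550 = 0.14182; risk in unexposed = 126/2455 = 0.05132.
RR = 0.14182/0.05132 = 2.76320
AR% = (RR − 1)/RR × 100 = (2.76320 − 1)/2.76320 × 100 = 63.8101%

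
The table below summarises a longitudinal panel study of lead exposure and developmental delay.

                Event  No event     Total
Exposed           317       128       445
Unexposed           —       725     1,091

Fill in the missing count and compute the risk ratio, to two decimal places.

The missing cell is in the unexposed row: 1091 − 725 = 366.
So a = 317, b = 128, c = 366, d = 725.
RR = [a/(a+b)] / [c/(c+d)] = (317/445) / (366/1091) = 0.71236/0.33547 = 2.12345

2.12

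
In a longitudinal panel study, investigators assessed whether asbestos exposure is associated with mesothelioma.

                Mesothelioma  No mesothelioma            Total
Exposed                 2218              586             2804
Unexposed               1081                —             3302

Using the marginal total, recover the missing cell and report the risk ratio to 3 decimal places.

The missing cell is in the unexposed row: 3302 − 1081 = 2221.
So a = 2218, b = 586, c = 1081, d = 2221.
RR = [a/(a+b)] / [c/(c+d)] = (2218/2804) / (1081/3302) = 0.79101/0.32738 = 2.41621

2.416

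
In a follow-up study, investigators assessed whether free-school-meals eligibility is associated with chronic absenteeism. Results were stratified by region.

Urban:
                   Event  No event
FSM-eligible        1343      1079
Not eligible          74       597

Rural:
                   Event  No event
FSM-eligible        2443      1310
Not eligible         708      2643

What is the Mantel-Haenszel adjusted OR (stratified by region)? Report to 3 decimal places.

7.470

OR_MH = Σ(aᵢdᵢ/nᵢ) / Σ(bᵢcᵢ/nᵢ), where nᵢ is the stratum total.
Stratum 1 (Urban): n = 3093; a·d/n = 1343·597/3093 = 259.2211; b·c/n = 1079·74/3093 = 25.8151
Stratum 2 (Rural): n = 7104; a·d/n = 2443·2643/7104 = 908.9033; b·c/n = 1310·708/7104 = 130.5574
OR_MH = (259.2211 + 908.9033) / (25.8151 + 130.5574) = 1168.1244 / 156.3725 = 7.47014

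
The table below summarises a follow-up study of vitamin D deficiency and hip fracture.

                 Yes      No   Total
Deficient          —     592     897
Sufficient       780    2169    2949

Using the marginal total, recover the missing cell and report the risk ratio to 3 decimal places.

1.286

The missing cell is in the exposed row: 897 − 592 = 305.
So a = 305, b = 592, c = 780, d = 2169.
RR = [a/(a+b)] / [c/(c+d)] = (305/897) / (780/2949) = 0.34002/0.26450 = 1.28555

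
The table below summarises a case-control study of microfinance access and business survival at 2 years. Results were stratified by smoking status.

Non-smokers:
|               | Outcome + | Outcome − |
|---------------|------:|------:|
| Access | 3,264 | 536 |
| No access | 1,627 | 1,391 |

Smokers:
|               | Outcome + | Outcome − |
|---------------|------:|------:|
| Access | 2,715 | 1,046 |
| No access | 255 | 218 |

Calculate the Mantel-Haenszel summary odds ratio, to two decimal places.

OR_MH = Σ(aᵢdᵢ/nᵢ) / Σ(bᵢcᵢ/nᵢ), where nᵢ is the stratum total.
Stratum 1 (Non-smokers): n = 6818; a·d/n = 3264·1391/6818 = 665.9173; b·c/n = 536·1627/6818 = 127.9073
Stratum 2 (Smokers): n = 4234; a·d/n = 2715·218/4234 = 139.7898; b·c/n = 1046·255/4234 = 62.9972
OR_MH = (665.9173 + 139.7898) / (127.9073 + 62.9972) = 805.7071 / 190.9045 = 4.22047

4.22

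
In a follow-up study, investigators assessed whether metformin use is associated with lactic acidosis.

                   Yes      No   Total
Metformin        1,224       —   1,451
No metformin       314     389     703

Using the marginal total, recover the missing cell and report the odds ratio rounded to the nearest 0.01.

6.68

The missing cell is in the exposed row: 1451 − 1224 = 227.
So a = 1224, b = 227, c = 314, d = 389.
OR = (a·d)/(b·c) = (1224 × 389) / (227 × 314) = 476136 / 71278 = 6.67999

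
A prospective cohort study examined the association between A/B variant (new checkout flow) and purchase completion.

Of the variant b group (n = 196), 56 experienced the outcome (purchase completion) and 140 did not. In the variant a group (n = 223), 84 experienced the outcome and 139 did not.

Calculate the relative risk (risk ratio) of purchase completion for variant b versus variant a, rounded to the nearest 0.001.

0.759

From the description: a = 56, b = 140, c = 84, d = 139.
Risk in exposed = 56/196 = 0.28571; risk in unexposed = 84/223 = 0.37668.
RR = 0.28571 / 0.37668 = 0.75850
The risk is 24% lower among the exposed than among the unexposed.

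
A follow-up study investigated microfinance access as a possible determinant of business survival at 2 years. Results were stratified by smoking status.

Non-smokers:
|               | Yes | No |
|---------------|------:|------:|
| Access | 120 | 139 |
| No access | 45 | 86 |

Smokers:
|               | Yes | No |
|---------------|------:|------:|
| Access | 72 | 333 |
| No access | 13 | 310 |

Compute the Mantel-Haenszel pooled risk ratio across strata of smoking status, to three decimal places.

1.947

RR_MH = Σ(aᵢ·n₀ᵢ/nᵢ) / Σ(cᵢ·n₁ᵢ/nᵢ), with n₁ᵢ = aᵢ+bᵢ (exposed), n₀ᵢ = cᵢ+dᵢ (unexposed), nᵢ = n₁ᵢ+n₀ᵢ.
Stratum 1 (Non-smokers): n₁ = 259, n₀ = 131, n = 390; a·n₀/n = 120·131/390 = 40.3077; c·n₁/n = 45·259/390 = 29.8846
Stratum 2 (Smokers): n₁ = 405, n₀ = 323, n = 728; a·n₀/n = 72·323/728 = 31.9451; c·n₁/n = 13·405/728 = 7.2321
RR_MH = (40.3077 + 31.9451) / (29.8846 + 7.2321) = 72.2527 / 37.1168 = 1.94663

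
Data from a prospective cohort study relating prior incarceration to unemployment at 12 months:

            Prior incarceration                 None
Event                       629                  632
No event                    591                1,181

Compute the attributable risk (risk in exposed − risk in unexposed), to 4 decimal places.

0.1670

Reading the table with exposure as columns: a = 629 (Prior incarceration, case), b = 591 (Prior incarceration, non-case), c = 632 (None, case), d = 1181.
Risk in exposed = 629/1220 = 0.515574; risk in unexposed = 632/1813 = 0.348593.
Risk difference = 0.515574 − 0.348593 = 0.166980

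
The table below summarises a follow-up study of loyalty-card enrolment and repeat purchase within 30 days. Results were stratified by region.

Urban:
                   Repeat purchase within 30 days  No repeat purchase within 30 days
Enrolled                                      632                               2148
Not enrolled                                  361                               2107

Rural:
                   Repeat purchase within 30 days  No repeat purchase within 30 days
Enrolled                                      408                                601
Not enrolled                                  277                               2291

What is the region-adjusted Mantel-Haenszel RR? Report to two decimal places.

2.19

RR_MH = Σ(aᵢ·n₀ᵢ/nᵢ) / Σ(cᵢ·n₁ᵢ/nᵢ), with n₁ᵢ = aᵢ+bᵢ (exposed), n₀ᵢ = cᵢ+dᵢ (unexposed), nᵢ = n₁ᵢ+n₀ᵢ.
Stratum 1 (Urban): n₁ = 2780, n₀ = 2468, n = 5248; a·n₀/n = 632·2468/5248 = 297.2134; c·n₁/n = 361·2780/5248 = 191.2309
Stratum 2 (Rural): n₁ = 1009, n₀ = 2568, n = 3577; a·n₀/n = 408·2568/3577 = 292.9114; c·n₁/n = 277·1009/3577 = 78.1361
RR_MH = (297.2134 + 292.9114) / (191.2309 + 78.1361) = 590.1248 / 269.3671 = 2.19078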